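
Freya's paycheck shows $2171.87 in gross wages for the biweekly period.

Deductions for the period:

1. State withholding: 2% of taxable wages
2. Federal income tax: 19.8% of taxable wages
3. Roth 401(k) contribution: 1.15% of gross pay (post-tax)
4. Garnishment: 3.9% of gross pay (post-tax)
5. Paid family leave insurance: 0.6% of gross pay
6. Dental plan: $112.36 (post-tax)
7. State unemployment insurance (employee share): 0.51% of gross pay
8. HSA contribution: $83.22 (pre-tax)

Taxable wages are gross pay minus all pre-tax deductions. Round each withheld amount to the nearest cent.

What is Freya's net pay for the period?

$1387.18

HSA contribution: $83.22
Taxable wages = $2171.87 − $83.22 = $2088.65
State withholding: $2088.65 × 0.02 = $41.77
Federal income tax: $2088.65 × 0.198 = $413.55
Paid family leave insurance: $2171.87 × 0.006 = $13.03
State unemployment insurance (employee share): $2171.87 × 0.0051 = $11.08
Dental plan: $112.36
Roth 401(k) contribution: $2171.87 × 0.0115 = $24.98
Garnishment: $2171.87 × 0.039 = $84.70
Total deductions = $83.22 + $41.77 + $413.55 + $13.03 + $11.08 + $112.36 + $24.98 + $84.70 = $784.69
Net pay = $2171.87 − $784.69 = $1387.18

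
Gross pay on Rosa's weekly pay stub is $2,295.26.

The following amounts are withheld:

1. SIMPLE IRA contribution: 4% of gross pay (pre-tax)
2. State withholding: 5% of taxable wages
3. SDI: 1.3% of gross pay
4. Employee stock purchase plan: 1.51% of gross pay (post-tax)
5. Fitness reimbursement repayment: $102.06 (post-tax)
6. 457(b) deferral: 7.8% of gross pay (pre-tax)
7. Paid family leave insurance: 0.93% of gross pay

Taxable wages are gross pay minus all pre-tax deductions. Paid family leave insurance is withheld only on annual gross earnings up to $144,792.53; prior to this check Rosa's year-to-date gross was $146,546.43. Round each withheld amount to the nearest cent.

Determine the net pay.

$1,756.64

SIMPLE IRA contribution: $2,295.26 × 0.04 = $91.81
457(b) deferral: $2,295.26 × 0.078 = $179.03
Pre-tax total = $91.81 + $179.03 = $270.84
Taxable wages = $2,295.26 − $270.84 = $2,024.42
State withholding: $2,024.42 × 0.05 = $101.22
SDI: $2,295.26 × 0.013 = $29.84
Paid family leave insurance: annual cap $144,792.53 already reached (YTD $146,546.43), so $0.00
Employee stock purchase plan: $2,295.26 × 0.0151 = $34.66
Fitness reimbursement repayment: $102.06
Total deductions = $91.81 + $179.03 + $101.22 + $29.84 + $0.00 + $34.66 + $102.06 = $538.62
Net pay = $2,295.26 − $538.62 = $1,756.64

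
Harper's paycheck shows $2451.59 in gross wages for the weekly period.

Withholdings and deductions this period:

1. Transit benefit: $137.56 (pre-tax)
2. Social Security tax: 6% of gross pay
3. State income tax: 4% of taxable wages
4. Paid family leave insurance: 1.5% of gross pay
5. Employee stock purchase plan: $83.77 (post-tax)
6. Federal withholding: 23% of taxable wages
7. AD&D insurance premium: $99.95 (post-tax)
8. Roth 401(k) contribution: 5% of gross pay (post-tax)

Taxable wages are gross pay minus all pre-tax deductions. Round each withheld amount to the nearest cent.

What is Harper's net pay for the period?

Transit benefit: $137.56
Taxable wages = $2451.59 − $137.56 = $2314.03
Federal withholding: $2314.03 × 0.23 = $532.23
State income tax: $2314.03 × 0.04 = $92.56
Social Security tax: $2451.59 × 0.06 = $147.10
Paid family leave insurance: $2451.59 × 0.015 = $36.77
AD&D insurance premium: $99.95
Employee stock purchase plan: $83.77
Roth 401(k) contribution: $2451.59 × 0.05 = $122.58
Total deductions = $137.56 + $532.23 + $92.56 + $147.10 + $36.77 + $99.95 + $83.77 + $122.58 = $1252.52
Net pay = $2451.59 − $1252.52 = $1199.07

$1199.07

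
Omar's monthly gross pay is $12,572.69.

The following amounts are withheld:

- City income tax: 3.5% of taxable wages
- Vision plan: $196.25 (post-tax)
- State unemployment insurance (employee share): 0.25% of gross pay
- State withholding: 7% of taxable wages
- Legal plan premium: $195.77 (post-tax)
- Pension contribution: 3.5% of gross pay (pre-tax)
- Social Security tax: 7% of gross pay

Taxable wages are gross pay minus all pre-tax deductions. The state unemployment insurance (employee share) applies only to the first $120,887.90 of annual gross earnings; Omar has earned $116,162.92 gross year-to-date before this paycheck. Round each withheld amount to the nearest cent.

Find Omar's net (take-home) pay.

$9,574.80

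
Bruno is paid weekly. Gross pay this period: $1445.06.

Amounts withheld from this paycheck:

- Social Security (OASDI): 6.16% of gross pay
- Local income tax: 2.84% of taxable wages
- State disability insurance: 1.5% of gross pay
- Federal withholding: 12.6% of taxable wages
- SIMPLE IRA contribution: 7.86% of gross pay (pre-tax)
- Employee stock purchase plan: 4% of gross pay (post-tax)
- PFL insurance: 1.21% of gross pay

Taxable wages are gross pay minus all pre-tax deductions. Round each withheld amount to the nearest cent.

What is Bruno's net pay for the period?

SIMPLE IRA contribution: $1445.06 × 0.0786 = $113.58
Taxable wages = $1445.06 − $113.58 = $1331.48
Federal withholding: $1331.48 × 0.126 = $167.77
Local income tax: $1331.48 × 0.0284 = $37.81
PFL insurance: $1445.06 × 0.0121 = $17.49
State disability insurance: $1445.06 × 0.015 = $21.68
Social Security (OASDI): $1445.06 × 0.0616 = $89.02
Employee stock purchase plan: $1445.06 × 0.04 = $57.80
Total deductions = $113.58 + $167.77 + $37.81 + $17.49 + $21.68 + $89.02 + $57.80 = $505.15
Net pay = $1445.06 − $505.15 = $939.91

$939.91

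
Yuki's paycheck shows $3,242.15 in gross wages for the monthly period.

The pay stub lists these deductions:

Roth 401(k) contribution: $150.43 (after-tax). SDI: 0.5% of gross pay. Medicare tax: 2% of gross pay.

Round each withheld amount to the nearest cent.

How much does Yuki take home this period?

SDI: $3,242.15 × 0.005 = $16.21
Medicare tax: $3,242.15 × 0.02 = $64.84
Roth 401(k) contribution: $150.43
Total deductions = $16.21 + $64.84 + $150.43 = $231.48
Net pay = $3,242.15 − $231.48 = $3,010.67

$3,010.67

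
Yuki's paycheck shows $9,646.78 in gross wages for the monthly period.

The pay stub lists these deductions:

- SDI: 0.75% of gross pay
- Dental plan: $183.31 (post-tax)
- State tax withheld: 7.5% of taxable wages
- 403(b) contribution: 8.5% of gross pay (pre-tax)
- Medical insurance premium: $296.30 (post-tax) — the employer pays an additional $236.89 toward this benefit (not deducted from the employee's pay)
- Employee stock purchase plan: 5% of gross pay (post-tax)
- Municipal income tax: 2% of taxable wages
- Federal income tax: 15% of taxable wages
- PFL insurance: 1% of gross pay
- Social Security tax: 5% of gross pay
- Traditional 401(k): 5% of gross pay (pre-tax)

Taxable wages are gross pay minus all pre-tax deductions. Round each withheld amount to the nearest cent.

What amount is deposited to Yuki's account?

403(b) contribution: $9,646.78 × 0.085 = $819.98
Traditional 401(k): $9,646.78 × 0.05 = $482.34
Pre-tax total = $819.98 + $482.34 = $1,302.32
Taxable wages = $9,646.78 − $1,302.32 = $8,344.46
Municipal income tax: $8,344.46 × 0.02 = $166.89
State tax withheld: $8,344.46 × 0.075 = $625.83
Federal income tax: $8,344.46 × 0.15 = $1,251.67
PFL insurance: $9,646.78 × 0.01 = $96.47
Social Security tax: $9,646.78 × 0.05 = $482.34
SDI: $9,646.78 × 0.0075 = $72.35
Medical insurance premium: $296.30
Dental plan: $183.31
Employee stock purchase plan: $9,646.78 × 0.05 = $482.34
(Employer's $236.89 toward medical insurance premium is not withheld from the employee.)
Total deductions = $819.98 + $482.34 + $166.89 + $625.83 + $1,251.67 + $96.47 + $482.34 + $72.35 + $296.30 + $183.31 + $482.34 = $4,959.82
Net pay = $9,646.78 − $4,959.82 = $4,686.96

$4,686.96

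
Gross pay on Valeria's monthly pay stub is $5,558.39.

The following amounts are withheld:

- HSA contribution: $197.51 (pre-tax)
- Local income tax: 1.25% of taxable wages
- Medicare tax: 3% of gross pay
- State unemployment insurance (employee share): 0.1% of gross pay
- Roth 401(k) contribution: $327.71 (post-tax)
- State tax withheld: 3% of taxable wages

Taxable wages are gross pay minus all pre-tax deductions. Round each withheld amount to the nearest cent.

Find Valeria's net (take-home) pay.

HSA contribution: $197.51
Taxable wages = $5,558.39 − $197.51 = $5,360.88
Local income tax: $5,360.88 × 0.0125 = $67.01
State tax withheld: $5,360.88 × 0.03 = $160.83
Medicare tax: $5,558.39 × 0.03 = $166.75
State unemployment insurance (employee share): $5,558.39 × 0.001 = $5.56
Roth 401(k) contribution: $327.71
Total deductions = $197.51 + $67.01 + $160.83 + $166.75 + $5.56 + $327.71 = $925.37
Net pay = $5,558.39 − $925.37 = $4,633.02

$4,633.02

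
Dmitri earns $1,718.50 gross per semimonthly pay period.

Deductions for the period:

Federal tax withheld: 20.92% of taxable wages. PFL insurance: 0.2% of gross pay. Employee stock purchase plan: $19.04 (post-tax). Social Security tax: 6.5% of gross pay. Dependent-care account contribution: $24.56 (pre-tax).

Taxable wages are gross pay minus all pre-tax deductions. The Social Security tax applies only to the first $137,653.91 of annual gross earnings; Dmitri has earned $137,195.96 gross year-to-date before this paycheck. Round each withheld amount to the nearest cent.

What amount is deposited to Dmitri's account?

$1,287.32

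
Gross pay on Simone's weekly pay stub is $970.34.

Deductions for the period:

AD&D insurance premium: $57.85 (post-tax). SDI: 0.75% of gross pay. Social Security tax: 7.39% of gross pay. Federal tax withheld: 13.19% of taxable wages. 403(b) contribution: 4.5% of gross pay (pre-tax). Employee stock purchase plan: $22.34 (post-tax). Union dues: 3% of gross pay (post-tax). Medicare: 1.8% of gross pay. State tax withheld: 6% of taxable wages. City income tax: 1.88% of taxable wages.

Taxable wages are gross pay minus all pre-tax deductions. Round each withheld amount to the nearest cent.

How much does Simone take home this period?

$525.66

403(b) contribution: $970.34 × 0.045 = $43.67
Taxable wages = $970.34 − $43.67 = $926.67
State tax withheld: $926.67 × 0.06 = $55.60
Federal tax withheld: $926.67 × 0.1319 = $122.23
City income tax: $926.67 × 0.0188 = $17.42
Medicare: $970.34 × 0.018 = $17.47
Social Security tax: $970.34 × 0.0739 = $71.71
SDI: $970.34 × 0.0075 = $7.28
AD&D insurance premium: $57.85
Union dues: $970.34 × 0.03 = $29.11
Employee stock purchase plan: $22.34
Total deductions = $43.67 + $55.60 + $122.23 + $17.42 + $17.47 + $71.71 + $7.28 + $57.85 + $29.11 + $22.34 = $444.68
Net pay = $970.34 − $444.68 = $525.66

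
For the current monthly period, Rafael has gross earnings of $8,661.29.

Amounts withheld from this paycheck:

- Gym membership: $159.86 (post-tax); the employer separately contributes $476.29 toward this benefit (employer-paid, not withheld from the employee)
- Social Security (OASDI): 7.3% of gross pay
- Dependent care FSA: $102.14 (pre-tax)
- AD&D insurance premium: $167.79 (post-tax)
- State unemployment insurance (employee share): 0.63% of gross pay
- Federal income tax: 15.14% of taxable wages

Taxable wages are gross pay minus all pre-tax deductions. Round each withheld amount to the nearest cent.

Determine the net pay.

Dependent care FSA: $102.14
Taxable wages = $8,661.29 − $102.14 = $8,559.15
Federal income tax: $8,559.15 × 0.1514 = $1,295.86
State unemployment insurance (employee share): $8,661.29 × 0.0063 = $54.57
Social Security (OASDI): $8,661.29 × 0.073 = $632.27
AD&D insurance premium: $167.79
Gym membership: $159.86
(Employer's $476.29 toward gym membership is not withheld from the employee.)
Total deductions = $102.14 + $1,295.86 + $54.57 + $632.27 + $167.79 + $159.86 = $2,412.49
Net pay = $8,661.29 − $2,412.49 = $6,248.80

$6,248.80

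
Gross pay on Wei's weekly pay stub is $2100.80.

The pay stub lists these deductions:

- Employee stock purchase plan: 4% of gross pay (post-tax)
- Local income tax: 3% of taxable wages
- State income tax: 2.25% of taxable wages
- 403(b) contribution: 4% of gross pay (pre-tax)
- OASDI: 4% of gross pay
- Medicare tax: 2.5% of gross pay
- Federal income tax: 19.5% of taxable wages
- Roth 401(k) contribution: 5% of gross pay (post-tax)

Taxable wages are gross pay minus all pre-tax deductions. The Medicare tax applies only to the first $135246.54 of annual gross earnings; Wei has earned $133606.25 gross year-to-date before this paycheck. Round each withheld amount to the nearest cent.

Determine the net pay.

$1203.51

403(b) contribution: $2100.80 × 0.04 = $84.03
Taxable wages = $2100.80 − $84.03 = $2016.77
Local income tax: $2016.77 × 0.03 = $60.50
State income tax: $2016.77 × 0.0225 = $45.38
Federal income tax: $2016.77 × 0.195 = $393.27
OASDI: $2100.80 × 0.04 = $84.03
Medicare tax: only $135246.54 − $133606.25 = $1640.29 of this check is subject → $1640.29 × 0.025 = $41.01
Roth 401(k) contribution: $2100.80 × 0.05 = $105.04
Employee stock purchase plan: $2100.80 × 0.04 = $84.03
Total deductions = $84.03 + $60.50 + $45.38 + $393.27 + $84.03 + $41.01 + $105.04 + $84.03 = $897.29
Net pay = $2100.80 − $897.29 = $1203.51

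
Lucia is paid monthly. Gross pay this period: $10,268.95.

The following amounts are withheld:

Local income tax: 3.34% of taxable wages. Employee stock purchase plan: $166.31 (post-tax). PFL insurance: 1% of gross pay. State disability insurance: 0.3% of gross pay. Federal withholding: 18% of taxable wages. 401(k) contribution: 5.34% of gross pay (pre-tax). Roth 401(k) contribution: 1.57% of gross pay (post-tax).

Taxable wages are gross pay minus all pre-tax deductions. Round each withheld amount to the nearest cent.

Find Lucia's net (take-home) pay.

401(k) contribution: $10,268.95 × 0.0534 = $548.36
Taxable wages = $10,268.95 − $548.36 = $9,720.59
Federal withholding: $9,720.59 × 0.18 = $1,749.71
Local income tax: $9,720.59 × 0.0334 = $324.67
State disability insurance: $10,268.95 × 0.003 = $30.81
PFL insurance: $10,268.95 × 0.01 = $102.69
Roth 401(k) contribution: $10,268.95 × 0.0157 = $161.22
Employee stock purchase plan: $166.31
Total deductions = $548.36 + $1,749.71 + $324.67 + $30.81 + $102.69 + $161.22 + $166.31 = $3,083.77
Net pay = $10,268.95 − $3,083.77 = $7,185.18

$7,185.18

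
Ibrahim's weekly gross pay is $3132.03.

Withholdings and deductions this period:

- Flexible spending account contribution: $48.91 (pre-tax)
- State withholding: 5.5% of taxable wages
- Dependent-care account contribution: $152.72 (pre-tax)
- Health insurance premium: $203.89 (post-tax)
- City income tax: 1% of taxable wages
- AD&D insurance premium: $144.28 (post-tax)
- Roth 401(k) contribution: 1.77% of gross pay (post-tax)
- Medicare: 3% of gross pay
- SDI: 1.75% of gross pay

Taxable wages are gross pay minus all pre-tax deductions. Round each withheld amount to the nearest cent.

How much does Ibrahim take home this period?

$2187.55

Dependent-care account contribution: $152.72
Flexible spending account contribution: $48.91
Pre-tax total = $152.72 + $48.91 = $201.63
Taxable wages = $3132.03 − $201.63 = $2930.40
City income tax: $2930.40 × 0.01 = $29.30
State withholding: $2930.40 × 0.055 = $161.17
SDI: $3132.03 × 0.0175 = $54.81
Medicare: $3132.03 × 0.03 = $93.96
AD&D insurance premium: $144.28
Roth 401(k) contribution: $3132.03 × 0.0177 = $55.44
Health insurance premium: $203.89
Total deductions = $152.72 + $48.91 + $29.30 + $161.17 + $54.81 + $93.96 + $144.28 + $55.44 + $203.89 = $944.48
Net pay = $3132.03 − $944.48 = $2187.55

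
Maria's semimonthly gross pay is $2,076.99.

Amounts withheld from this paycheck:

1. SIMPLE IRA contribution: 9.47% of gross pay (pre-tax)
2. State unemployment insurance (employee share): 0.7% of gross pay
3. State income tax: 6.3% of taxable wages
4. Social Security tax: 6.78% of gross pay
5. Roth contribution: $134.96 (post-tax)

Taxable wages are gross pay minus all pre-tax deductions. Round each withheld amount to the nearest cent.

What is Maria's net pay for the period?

SIMPLE IRA contribution: $2,076.99 × 0.0947 = $196.69
Taxable wages = $2,076.99 − $196.69 = $1,880.30
State income tax: $1,880.30 × 0.063 = $118.46
Social Security tax: $2,076.99 × 0.0678 = $140.82
State unemployment insurance (employee share): $2,076.99 × 0.007 = $14.54
Roth contribution: $134.96
Total deductions = $196.69 + $118.46 + $140.82 + $14.54 + $134.96 = $605.47
Net pay = $2,076.99 − $605.47 = $1,471.52

$1,471.52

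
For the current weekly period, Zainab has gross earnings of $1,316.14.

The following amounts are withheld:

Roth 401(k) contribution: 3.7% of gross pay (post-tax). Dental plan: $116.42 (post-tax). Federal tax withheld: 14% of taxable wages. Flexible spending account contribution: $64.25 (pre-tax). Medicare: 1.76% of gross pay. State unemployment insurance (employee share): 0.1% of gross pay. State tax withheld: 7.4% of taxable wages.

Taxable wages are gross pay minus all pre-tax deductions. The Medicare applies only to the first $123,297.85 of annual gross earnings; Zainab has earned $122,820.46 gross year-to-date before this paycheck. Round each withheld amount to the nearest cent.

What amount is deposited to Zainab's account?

Flexible spending account contribution: $64.25
Taxable wages = $1,316.14 − $64.25 = $1,251.89
Federal tax withheld: $1,251.89 × 0.14 = $175.26
State tax withheld: $1,251.89 × 0.074 = $92.64
Medicare: only $123,297.85 − $122,820.46 = $477.39 of this check is subject → $477.39 × 0.0176 = $8.40
State unemployment insurance (employee share): $1,316.14 × 0.001 = $1.32
Dental plan: $116.42
Roth 401(k) contribution: $1,316.14 × 0.037 = $48.70
Total deductions = $64.25 + $175.26 + $92.64 + $8.40 + $1.32 + $116.42 + $48.70 = $506.99
Net pay = $1,316.14 − $506.99 = $809.15

$809.15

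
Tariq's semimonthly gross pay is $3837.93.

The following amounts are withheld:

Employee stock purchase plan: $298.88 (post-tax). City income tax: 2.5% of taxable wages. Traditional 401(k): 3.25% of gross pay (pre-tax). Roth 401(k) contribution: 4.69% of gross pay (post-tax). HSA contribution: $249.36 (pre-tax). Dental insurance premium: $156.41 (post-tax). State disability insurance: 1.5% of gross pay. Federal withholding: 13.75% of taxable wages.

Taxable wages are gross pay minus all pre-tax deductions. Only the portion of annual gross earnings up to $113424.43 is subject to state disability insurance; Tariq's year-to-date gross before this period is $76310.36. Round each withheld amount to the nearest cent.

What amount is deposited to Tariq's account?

$2208.10

Traditional 401(k): $3837.93 × 0.0325 = $124.73
HSA contribution: $249.36
Pre-tax total = $124.73 + $249.36 = $374.09
Taxable wages = $3837.93 − $374.09 = $3463.84
Federal withholding: $3463.84 × 0.1375 = $476.28
City income tax: $3463.84 × 0.025 = $86.60
State disability insurance: cap not yet reached, full $3837.93 is subject → $3837.93 × 0.015 = $57.57
Roth 401(k) contribution: $3837.93 × 0.0469 = $180.00
Employee stock purchase plan: $298.88
Dental insurance premium: $156.41
Total deductions = $124.73 + $249.36 + $476.28 + $86.60 + $57.57 + $180.00 + $298.88 + $156.41 = $1629.83
Net pay = $3837.93 − $1629.83 = $2208.10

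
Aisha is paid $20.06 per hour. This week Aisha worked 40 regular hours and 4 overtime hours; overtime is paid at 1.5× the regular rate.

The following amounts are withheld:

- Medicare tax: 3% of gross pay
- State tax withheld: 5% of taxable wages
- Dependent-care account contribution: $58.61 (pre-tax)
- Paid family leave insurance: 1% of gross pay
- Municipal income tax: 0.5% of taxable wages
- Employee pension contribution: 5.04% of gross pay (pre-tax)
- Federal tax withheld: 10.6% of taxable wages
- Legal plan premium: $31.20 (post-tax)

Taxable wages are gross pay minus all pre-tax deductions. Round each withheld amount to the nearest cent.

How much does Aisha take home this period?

Regular pay: 40 × $20.06 = $802.40
Overtime pay: 4 × $20.06 × 1.5 = $120.36
Gross pay = $802.40 + $120.36 = $922.76
Employee pension contribution: $922.76 × 0.0504 = $46.51
Dependent-care account contribution: $58.61
Pre-tax total = $46.51 + $58.61 = $105.12
Taxable wages = $922.76 − $105.12 = $817.64
State tax withheld: $817.64 × 0.05 = $40.88
Federal tax withheld: $817.64 × 0.106 = $86.67
Municipal income tax: $817.64 × 0.005 = $4.09
Paid family leave insurance: $922.76 × 0.01 = $9.23
Medicare tax: $922.76 × 0.03 = $27.68
Legal plan premium: $31.20
Total deductions = $46.51 + $58.61 + $40.88 + $86.67 + $4.09 + $9.23 + $27.68 + $31.20 = $304.87
Net pay = $922.76 − $304.87 = $617.89

$617.89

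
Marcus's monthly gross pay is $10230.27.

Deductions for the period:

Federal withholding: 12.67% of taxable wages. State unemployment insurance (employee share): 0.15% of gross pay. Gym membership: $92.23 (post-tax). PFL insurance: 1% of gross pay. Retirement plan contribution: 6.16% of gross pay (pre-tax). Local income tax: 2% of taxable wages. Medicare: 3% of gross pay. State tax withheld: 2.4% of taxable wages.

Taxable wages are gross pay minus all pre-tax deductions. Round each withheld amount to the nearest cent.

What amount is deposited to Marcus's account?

$7444.57

Retirement plan contribution: $10230.27 × 0.0616 = $630.18
Taxable wages = $10230.27 − $630.18 = $9600.09
Federal withholding: $9600.09 × 0.1267 = $1216.33
State tax withheld: $9600.09 × 0.024 = $230.40
Local income tax: $9600.09 × 0.02 = $192.00
State unemployment insurance (employee share): $10230.27 × 0.0015 = $15.35
Medicare: $10230.27 × 0.03 = $306.91
PFL insurance: $10230.27 × 0.01 = $102.30
Gym membership: $92.23
Total deductions = $630.18 + $1216.33 + $230.40 + $192.00 + $15.35 + $306.91 + $102.30 + $92.23 = $2785.70
Net pay = $10230.27 − $2785.70 = $7444.57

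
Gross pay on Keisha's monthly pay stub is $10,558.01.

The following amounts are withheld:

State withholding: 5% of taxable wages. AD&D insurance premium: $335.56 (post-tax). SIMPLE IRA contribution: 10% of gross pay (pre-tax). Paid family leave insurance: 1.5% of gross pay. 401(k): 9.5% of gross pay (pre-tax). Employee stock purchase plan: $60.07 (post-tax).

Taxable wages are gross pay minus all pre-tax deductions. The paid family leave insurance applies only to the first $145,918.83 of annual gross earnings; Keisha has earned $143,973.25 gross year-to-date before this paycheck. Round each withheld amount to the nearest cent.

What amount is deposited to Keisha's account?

401(k): $10,558.01 × 0.095 = $1,003.01
SIMPLE IRA contribution: $10,558.01 × 0.1 = $1,055.80
Pre-tax total = $1,003.01 + $1,055.80 = $2,058.81
Taxable wages = $10,558.01 − $2,058.81 = $8,499.20
State withholding: $8,499.20 × 0.05 = $424.96
Paid family leave insurance: only $145,918.83 − $143,973.25 = $1,945.58 of this check is subject → $1,945.58 × 0.015 = $29.18
AD&D insurance premium: $335.56
Employee stock purchase plan: $60.07
Total deductions = $1,003.01 + $1,055.80 + $424.96 + $29.18 + $335.56 + $60.07 = $2,908.58
Net pay = $10,558.01 − $2,908.58 = $7,649.43

$7,649.43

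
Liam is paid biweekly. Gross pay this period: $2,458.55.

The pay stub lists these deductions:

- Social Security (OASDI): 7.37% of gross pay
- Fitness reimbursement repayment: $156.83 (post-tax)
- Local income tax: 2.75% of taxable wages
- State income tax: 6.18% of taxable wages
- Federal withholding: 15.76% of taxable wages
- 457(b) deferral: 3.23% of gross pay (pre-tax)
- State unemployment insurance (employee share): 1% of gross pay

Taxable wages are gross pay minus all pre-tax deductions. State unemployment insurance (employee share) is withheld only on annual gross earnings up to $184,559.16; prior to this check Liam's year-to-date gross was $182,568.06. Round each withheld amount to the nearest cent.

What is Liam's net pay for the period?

457(b) deferral: $2,458.55 × 0.0323 = $79.41
Taxable wages = $2,458.55 − $79.41 = $2,379.14
Federal withholding: $2,379.14 × 0.1576 = $374.95
State income tax: $2,379.14 × 0.0618 = $147.03
Local income tax: $2,379.14 × 0.0275 = $65.43
Social Security (OASDI): $2,458.55 × 0.0737 = $181.20
State unemployment insurance (employee share): only $184,559.16 − $182,568.06 = $1,991.10 of this check is subject → $1,991.10 × 0.01 = $19.91
Fitness reimbursement repayment: $156.83
Total deductions = $79.41 + $374.95 + $147.03 + $65.43 + $181.20 + $19.91 + $156.83 = $1,024.76
Net pay = $2,458.55 − $1,024.76 = $1,433.79

$1,433.79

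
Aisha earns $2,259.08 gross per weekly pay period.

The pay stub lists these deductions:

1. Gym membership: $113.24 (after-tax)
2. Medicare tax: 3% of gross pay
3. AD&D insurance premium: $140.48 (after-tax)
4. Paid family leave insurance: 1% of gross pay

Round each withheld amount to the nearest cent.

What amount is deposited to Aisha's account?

$1,915.00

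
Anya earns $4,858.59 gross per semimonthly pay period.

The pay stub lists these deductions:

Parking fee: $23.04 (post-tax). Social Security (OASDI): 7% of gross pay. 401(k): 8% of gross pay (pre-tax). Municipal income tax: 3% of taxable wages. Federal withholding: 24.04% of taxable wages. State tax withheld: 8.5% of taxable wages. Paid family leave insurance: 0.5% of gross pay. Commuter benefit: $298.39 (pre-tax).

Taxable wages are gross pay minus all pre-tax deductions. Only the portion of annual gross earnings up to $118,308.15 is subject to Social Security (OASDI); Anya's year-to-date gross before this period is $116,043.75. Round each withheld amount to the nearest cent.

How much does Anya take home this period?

$2,483.11

401(k): $4,858.59 × 0.08 = $388.69
Commuter benefit: $298.39
Pre-tax total = $388.69 + $298.39 = $687.08
Taxable wages = $4,858.59 − $687.08 = $4,171.51
Municipal income tax: $4,171.51 × 0.03 = $125.15
Federal withholding: $4,171.51 × 0.2404 = $1,002.83
State tax withheld: $4,171.51 × 0.085 = $354.58
Paid family leave insurance: $4,858.59 × 0.005 = $24.29
Social Security (OASDI): only $118,308.15 − $116,043.75 = $2,264.40 of this check is subject → $2,264.40 × 0.07 = $158.51
Parking fee: $23.04
Total deductions = $388.69 + $298.39 + $125.15 + $1,002.83 + $354.58 + $24.29 + $158.51 + $23.04 = $2,375.48
Net pay = $4,858.59 − $2,375.48 = $2,483.11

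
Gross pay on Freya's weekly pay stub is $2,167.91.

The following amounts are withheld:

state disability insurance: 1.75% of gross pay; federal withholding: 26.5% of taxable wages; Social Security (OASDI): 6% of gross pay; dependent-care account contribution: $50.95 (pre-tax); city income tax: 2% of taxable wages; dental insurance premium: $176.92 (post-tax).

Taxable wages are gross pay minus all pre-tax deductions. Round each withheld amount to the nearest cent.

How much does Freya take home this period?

$1,168.70

Dependent-care account contribution: $50.95
Taxable wages = $2,167.91 − $50.95 = $2,116.96
City income tax: $2,116.96 × 0.02 = $42.34
Federal withholding: $2,116.96 × 0.265 = $560.99
Social Security (OASDI): $2,167.91 × 0.06 = $130.07
State disability insurance: $2,167.91 × 0.0175 = $37.94
Dental insurance premium: $176.92
Total deductions = $50.95 + $42.34 + $560.99 + $130.07 + $37.94 + $176.92 = $999.21
Net pay = $2,167.91 − $999.21 = $1,168.70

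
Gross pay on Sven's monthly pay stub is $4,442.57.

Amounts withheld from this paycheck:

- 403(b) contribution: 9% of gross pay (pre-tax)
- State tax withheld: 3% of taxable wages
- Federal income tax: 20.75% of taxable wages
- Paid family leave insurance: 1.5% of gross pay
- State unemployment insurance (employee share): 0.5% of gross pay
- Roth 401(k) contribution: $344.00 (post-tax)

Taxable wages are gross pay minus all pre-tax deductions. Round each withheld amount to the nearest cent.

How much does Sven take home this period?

$2,649.74

403(b) contribution: $4,442.57 × 0.09 = $399.83
Taxable wages = $4,442.57 − $399.83 = $4,042.74
State tax withheld: $4,042.74 × 0.03 = $121.28
Federal income tax: $4,042.74 × 0.2075 = $838.87
State unemployment insurance (employee share): $4,442.57 × 0.005 = $22.21
Paid family leave insurance: $4,442.57 × 0.015 = $66.64
Roth 401(k) contribution: $344.00
Total deductions = $399.83 + $121.28 + $838.87 + $22.21 + $66.64 + $344.00 = $1,792.83
Net pay = $4,442.57 − $1,792.83 = $2,649.74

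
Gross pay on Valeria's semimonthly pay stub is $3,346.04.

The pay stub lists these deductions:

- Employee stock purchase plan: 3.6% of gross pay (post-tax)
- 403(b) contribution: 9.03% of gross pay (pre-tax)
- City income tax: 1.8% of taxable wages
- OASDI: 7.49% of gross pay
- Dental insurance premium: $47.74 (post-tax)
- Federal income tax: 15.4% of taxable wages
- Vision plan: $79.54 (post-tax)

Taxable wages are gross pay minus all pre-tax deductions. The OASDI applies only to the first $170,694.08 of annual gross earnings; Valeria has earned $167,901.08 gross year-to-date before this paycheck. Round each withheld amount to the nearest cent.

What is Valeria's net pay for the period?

403(b) contribution: $3,346.04 × 0.0903 = $302.15
Taxable wages = $3,346.04 − $302.15 = $3,043.89
City income tax: $3,043.89 × 0.018 = $54.79
Federal income tax: $3,043.89 × 0.154 = $468.76
OASDI: only $170,694.08 − $167,901.08 = $2,793.00 of this check is subject → $2,793.00 × 0.0749 = $209.20
Vision plan: $79.54
Employee stock purchase plan: $3,346.04 × 0.036 = $120.46
Dental insurance premium: $47.74
Total deductions = $302.15 + $54.79 + $468.76 + $209.20 + $79.54 + $120.46 + $47.74 = $1,282.64
Net pay = $3,346.04 − $1,282.64 = $2,063.40

$2,063.40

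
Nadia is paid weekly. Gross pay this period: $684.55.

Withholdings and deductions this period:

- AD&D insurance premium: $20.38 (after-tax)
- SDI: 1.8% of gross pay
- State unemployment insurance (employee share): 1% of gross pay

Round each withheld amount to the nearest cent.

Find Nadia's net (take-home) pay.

State unemployment insurance (employee share): $684.55 × 0.01 = $6.85
SDI: $684.55 × 0.018 = $12.32
AD&D insurance premium: $20.38
Total deductions = $6.85 + $12.32 + $20.38 = $39.55
Net pay = $684.55 − $39.55 = $645.00

$645.00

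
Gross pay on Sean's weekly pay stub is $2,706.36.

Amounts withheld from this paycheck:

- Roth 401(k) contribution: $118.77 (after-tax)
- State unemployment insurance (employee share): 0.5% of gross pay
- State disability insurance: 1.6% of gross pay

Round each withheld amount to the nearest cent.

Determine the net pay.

State disability insurance: $2,706.36 × 0.016 = $43.30
State unemployment insurance (employee share): $2,706.36 × 0.005 = $13.53
Roth 401(k) contribution: $118.77
Total deductions = $43.30 + $13.53 + $118.77 = $175.60
Net pay = $2,706.36 − $175.60 = $2,530.76

$2,530.76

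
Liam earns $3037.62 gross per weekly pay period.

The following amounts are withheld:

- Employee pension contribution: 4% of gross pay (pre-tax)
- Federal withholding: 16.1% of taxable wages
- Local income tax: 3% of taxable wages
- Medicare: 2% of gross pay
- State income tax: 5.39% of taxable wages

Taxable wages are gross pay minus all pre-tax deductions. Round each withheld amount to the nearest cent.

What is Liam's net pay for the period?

Employee pension contribution: $3037.62 × 0.04 = $121.50
Taxable wages = $3037.62 − $121.50 = $2916.12
Local income tax: $2916.12 × 0.03 = $87.48
State income tax: $2916.12 × 0.0539 = $157.18
Federal withholding: $2916.12 × 0.161 = $469.50
Medicare: $3037.62 × 0.02 = $60.75
Total deductions = $121.50 + $87.48 + $157.18 + $469.50 + $60.75 = $896.41
Net pay = $3037.62 − $896.41 = $2141.21

$2141.21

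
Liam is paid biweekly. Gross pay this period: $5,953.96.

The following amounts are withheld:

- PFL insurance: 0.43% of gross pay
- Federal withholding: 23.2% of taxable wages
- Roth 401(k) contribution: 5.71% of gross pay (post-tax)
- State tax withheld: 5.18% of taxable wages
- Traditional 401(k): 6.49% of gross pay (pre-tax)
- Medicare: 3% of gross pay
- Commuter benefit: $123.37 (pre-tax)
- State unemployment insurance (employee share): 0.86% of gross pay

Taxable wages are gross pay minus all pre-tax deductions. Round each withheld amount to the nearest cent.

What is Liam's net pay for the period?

$3,303.73

Traditional 401(k): $5,953.96 × 0.0649 = $386.41
Commuter benefit: $123.37
Pre-tax total = $386.41 + $123.37 = $509.78
Taxable wages = $5,953.96 − $509.78 = $5,444.18
Federal withholding: $5,444.18 × 0.232 = $1,263.05
State tax withheld: $5,444.18 × 0.0518 = $282.01
Medicare: $5,953.96 × 0.03 = $178.62
State unemployment insurance (employee share): $5,953.96 × 0.0086 = $51.20
PFL insurance: $5,953.96 × 0.0043 = $25.60
Roth 401(k) contribution: $5,953.96 × 0.0571 = $339.97
Total deductions = $386.41 + $123.37 + $1,263.05 + $282.01 + $178.62 + $51.20 + $25.60 + $339.97 = $2,650.23
Net pay = $5,953.96 − $2,650.23 = $3,303.73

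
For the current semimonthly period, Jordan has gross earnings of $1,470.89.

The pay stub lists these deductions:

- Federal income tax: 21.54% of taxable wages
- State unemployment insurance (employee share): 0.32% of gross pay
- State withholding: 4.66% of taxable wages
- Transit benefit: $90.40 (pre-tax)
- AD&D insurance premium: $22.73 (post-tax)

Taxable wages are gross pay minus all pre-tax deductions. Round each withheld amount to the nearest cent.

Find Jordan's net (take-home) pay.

$991.36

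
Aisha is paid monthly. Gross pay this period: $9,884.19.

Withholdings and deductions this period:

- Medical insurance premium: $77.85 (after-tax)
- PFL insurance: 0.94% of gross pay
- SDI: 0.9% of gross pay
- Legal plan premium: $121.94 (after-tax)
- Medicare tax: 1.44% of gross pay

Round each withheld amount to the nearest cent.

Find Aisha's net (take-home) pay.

$9,360.20

SDI: $9,884.19 × 0.009 = $88.96
Medicare tax: $9,884.19 × 0.0144 = $142.33
PFL insurance: $9,884.19 × 0.0094 = $92.91
Legal plan premium: $121.94
Medical insurance premium: $77.85
Total deductions = $88.96 + $142.33 + $92.91 + $121.94 + $77.85 = $523.99
Net pay = $9,884.19 − $523.99 = $9,360.20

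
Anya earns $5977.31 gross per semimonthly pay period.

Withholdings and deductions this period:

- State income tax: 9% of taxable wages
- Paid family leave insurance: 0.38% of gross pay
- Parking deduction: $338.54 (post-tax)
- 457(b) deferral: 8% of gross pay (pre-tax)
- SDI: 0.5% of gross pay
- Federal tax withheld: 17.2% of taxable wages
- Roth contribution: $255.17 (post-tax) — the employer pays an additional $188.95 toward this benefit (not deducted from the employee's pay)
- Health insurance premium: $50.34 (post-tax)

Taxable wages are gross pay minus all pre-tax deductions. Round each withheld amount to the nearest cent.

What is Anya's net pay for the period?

457(b) deferral: $5977.31 × 0.08 = $478.18
Taxable wages = $5977.31 − $478.18 = $5499.13
State income tax: $5499.13 × 0.09 = $494.92
Federal tax withheld: $5499.13 × 0.172 = $945.85
SDI: $5977.31 × 0.005 = $29.89
Paid family leave insurance: $5977.31 × 0.0038 = $22.71
Health insurance premium: $50.34
Roth contribution: $255.17
Parking deduction: $338.54
(Employer's $188.95 toward Roth contribution is not withheld from the employee.)
Total deductions = $478.18 + $494.92 + $945.85 + $29.89 + $22.71 + $50.34 + $255.17 + $338.54 = $2615.60
Net pay = $5977.31 − $2615.60 = $3361.71

$3361.71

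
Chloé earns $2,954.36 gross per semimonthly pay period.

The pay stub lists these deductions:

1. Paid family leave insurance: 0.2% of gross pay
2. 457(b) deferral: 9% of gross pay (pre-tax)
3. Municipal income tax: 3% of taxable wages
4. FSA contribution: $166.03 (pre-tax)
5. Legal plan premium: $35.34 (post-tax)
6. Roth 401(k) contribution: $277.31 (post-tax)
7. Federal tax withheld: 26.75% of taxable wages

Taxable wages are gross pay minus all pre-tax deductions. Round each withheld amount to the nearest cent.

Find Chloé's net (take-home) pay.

$1,453.46

FSA contribution: $166.03
457(b) deferral: $2,954.36 × 0.09 = $265.89
Pre-tax total = $166.03 + $265.89 = $431.92
Taxable wages = $2,954.36 − $431.92 = $2,522.44
Federal tax withheld: $2,522.44 × 0.2675 = $674.75
Municipal income tax: $2,522.44 × 0.03 = $75.67
Paid family leave insurance: $2,954.36 × 0.002 = $5.91
Legal plan premium: $35.34
Roth 401(k) contribution: $277.31
Total deductions = $166.03 + $265.89 + $674.75 + $75.67 + $5.91 + $35.34 + $277.31 = $1,500.90
Net pay = $2,954.36 − $1,500.90 = $1,453.46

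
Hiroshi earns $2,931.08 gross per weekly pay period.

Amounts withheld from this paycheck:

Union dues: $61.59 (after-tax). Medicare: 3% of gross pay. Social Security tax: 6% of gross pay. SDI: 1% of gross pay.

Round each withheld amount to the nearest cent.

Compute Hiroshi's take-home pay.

$2,576.39

SDI: $2,931.08 × 0.01 = $29.31
Social Security tax: $2,931.08 × 0.06 = $175.86
Medicare: $2,931.08 × 0.03 = $87.93
Union dues: $61.59
Total deductions = $29.31 + $175.86 + $87.93 + $61.59 = $354.69
Net pay = $2,931.08 − $354.69 = $2,576.39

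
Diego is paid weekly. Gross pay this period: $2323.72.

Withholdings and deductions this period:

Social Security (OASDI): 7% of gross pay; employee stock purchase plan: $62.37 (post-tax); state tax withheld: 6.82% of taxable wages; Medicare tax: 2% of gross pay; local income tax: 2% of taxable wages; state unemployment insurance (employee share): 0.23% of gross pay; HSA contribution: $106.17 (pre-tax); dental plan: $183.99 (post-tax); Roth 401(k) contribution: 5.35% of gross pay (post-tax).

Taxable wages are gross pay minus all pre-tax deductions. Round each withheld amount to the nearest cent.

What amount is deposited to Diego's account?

HSA contribution: $106.17
Taxable wages = $2323.72 − $106.17 = $2217.55
State tax withheld: $2217.55 × 0.0682 = $151.24
Local income tax: $2217.55 × 0.02 = $44.35
Social Security (OASDI): $2323.72 × 0.07 = $162.66
State unemployment insurance (employee share): $2323.72 × 0.0023 = $5.34
Medicare tax: $2323.72 × 0.02 = $46.47
Roth 401(k) contribution: $2323.72 × 0.0535 = $124.32
Dental plan: $183.99
Employee stock purchase plan: $62.37
Total deductions = $106.17 + $151.24 + $44.35 + $162.66 + $5.34 + $46.47 + $124.32 + $183.99 + $62.37 = $886.91
Net pay = $2323.72 − $886.91 = $1436.81

$1436.81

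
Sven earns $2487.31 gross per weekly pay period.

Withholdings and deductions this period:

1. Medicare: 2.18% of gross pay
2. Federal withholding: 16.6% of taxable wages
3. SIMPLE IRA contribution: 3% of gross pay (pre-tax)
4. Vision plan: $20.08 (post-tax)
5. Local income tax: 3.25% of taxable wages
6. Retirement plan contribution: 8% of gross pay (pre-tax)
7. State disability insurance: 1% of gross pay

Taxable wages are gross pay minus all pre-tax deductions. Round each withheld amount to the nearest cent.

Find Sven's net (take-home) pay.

Retirement plan contribution: $2487.31 × 0.08 = $198.98
SIMPLE IRA contribution: $2487.31 × 0.03 = $74.62
Pre-tax total = $198.98 + $74.62 = $273.60
Taxable wages = $2487.31 − $273.60 = $2213.71
Local income tax: $2213.71 × 0.0325 = $71.95
Federal withholding: $2213.71 × 0.166 = $367.48
Medicare: $2487.31 × 0.0218 = $54.22
State disability insurance: $2487.31 × 0.01 = $24.87
Vision plan: $20.08
Total deductions = $198.98 + $74.62 + $71.95 + $367.48 + $54.22 + $24.87 + $20.08 = $812.20
Net pay = $2487.31 − $812.20 = $1675.11

$1675.11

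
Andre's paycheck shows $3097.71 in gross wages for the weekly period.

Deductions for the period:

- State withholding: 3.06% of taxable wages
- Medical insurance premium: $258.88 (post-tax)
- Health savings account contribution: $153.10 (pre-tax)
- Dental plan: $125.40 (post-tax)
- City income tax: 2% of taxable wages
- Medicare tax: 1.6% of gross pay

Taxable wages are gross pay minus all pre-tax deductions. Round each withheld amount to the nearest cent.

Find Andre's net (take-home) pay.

Health savings account contribution: $153.10
Taxable wages = $3097.71 − $153.10 = $2944.61
State withholding: $2944.61 × 0.0306 = $90.11
City income tax: $2944.61 × 0.02 = $58.89
Medicare tax: $3097.71 × 0.016 = $49.56
Dental plan: $125.40
Medical insurance premium: $258.88
Total deductions = $153.10 + $90.11 + $58.89 + $49.56 + $125.40 + $258.88 = $735.94
Net pay = $3097.71 − $735.94 = $2361.77

$2361.77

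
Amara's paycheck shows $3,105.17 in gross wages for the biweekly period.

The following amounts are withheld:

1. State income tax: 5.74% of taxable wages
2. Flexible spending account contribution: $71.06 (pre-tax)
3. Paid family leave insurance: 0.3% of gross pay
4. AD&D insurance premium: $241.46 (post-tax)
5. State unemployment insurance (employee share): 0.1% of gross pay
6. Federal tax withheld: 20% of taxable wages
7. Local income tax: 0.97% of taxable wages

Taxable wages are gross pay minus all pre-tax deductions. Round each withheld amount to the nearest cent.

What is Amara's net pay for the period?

Flexible spending account contribution: $71.06
Taxable wages = $3,105.17 − $71.06 = $3,034.11
Federal tax withheld: $3,034.11 × 0.2 = $606.82
Local income tax: $3,034.11 × 0.0097 = $29.43
State income tax: $3,034.11 × 0.0574 = $174.16
Paid family leave insurance: $3,105.17 × 0.003 = $9.32
State unemployment insurance (employee share): $3,105.17 × 0.001 = $3.11
AD&D insurance premium: $241.46
Total deductions = $71.06 + $606.82 + $29.43 + $174.16 + $9.32 + $3.11 + $241.46 = $1,135.36
Net pay = $3,105.17 − $1,135.36 = $1,969.81

$1,969.81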